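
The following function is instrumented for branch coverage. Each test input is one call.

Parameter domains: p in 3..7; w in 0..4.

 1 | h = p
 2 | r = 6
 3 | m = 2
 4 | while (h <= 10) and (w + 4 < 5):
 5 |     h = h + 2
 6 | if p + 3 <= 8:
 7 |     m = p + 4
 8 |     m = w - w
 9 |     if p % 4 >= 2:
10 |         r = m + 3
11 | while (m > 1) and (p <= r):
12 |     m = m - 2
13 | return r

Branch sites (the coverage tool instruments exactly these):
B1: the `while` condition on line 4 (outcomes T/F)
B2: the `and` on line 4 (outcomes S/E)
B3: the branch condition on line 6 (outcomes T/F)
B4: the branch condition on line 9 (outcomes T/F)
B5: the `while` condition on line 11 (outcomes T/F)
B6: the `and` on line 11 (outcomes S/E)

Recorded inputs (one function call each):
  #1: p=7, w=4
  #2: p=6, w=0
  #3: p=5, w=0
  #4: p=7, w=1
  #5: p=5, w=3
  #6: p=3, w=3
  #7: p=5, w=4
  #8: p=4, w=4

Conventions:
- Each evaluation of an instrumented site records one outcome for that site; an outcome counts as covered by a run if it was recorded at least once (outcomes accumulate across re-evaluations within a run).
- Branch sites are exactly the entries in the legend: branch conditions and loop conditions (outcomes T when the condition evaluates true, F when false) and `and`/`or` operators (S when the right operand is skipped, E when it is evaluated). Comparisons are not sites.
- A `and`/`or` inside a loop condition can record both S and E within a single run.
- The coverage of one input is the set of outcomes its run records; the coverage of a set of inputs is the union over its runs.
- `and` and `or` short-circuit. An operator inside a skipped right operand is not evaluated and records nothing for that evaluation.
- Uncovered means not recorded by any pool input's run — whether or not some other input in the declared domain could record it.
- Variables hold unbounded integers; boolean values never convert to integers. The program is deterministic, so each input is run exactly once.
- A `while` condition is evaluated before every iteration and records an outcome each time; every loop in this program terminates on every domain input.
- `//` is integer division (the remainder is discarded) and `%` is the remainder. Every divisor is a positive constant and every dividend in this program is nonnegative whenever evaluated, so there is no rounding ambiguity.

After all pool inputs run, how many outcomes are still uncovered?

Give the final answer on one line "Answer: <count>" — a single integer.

input #1, p=7, w=4: events B2->E, B1->F, B3->F, B6->E, B5->F; outcomes B1=F, B2=E, B3=F, B5=F, B6=E
input #2, p=6, w=0: events B2->E, B1->T, B2->E, B1->T, B2->E, B1->T, B2->S, B1->F, B3->F, B6->E, B5->T, B6->S, B5->F; outcomes B1=T, B1=F, B2=S, B2=E, B3=F, B5=T, B5=F, B6=S, B6=E
input #3, p=5, w=0: events B2->E, B1->T, B2->E, B1->T, B2->E, B1->T, B2->S, B1->F, B3->T, B4->F, B6->S, B5->F; outcomes B1=T, B1=F, B2=S, B2=E, B3=T, B4=F, B5=F, B6=S
input #4, p=7, w=1: events B2->E, B1->F, B3->F, B6->E, B5->F; outcomes B1=F, B2=E, B3=F, B5=F, B6=E
input #5, p=5, w=3: events B2->E, B1->F, B3->T, B4->F, B6->S, B5->F; outcomes B1=F, B2=E, B3=T, B4=F, B5=F, B6=S
input #6, p=3, w=3: events B2->E, B1->F, B3->T, B4->T, B6->S, B5->F; outcomes B1=F, B2=E, B3=T, B4=T, B5=F, B6=S
input #7, p=5, w=4: events B2->E, B1->F, B3->T, B4->F, B6->S, B5->F; outcomes B1=F, B2=E, B3=T, B4=F, B5=F, B6=S
input #8, p=4, w=4: events B2->E, B1->F, B3->T, B4->F, B6->S, B5->F; outcomes B1=F, B2=E, B3=T, B4=F, B5=F, B6=S
union over the pool: B1=T, B1=F, B2=S, B2=E, B3=T, B3=F, B4=T, B4=F, B5=T, B5=F, B6=S, B6=E
uncovered (0 of 12): none

Answer: 0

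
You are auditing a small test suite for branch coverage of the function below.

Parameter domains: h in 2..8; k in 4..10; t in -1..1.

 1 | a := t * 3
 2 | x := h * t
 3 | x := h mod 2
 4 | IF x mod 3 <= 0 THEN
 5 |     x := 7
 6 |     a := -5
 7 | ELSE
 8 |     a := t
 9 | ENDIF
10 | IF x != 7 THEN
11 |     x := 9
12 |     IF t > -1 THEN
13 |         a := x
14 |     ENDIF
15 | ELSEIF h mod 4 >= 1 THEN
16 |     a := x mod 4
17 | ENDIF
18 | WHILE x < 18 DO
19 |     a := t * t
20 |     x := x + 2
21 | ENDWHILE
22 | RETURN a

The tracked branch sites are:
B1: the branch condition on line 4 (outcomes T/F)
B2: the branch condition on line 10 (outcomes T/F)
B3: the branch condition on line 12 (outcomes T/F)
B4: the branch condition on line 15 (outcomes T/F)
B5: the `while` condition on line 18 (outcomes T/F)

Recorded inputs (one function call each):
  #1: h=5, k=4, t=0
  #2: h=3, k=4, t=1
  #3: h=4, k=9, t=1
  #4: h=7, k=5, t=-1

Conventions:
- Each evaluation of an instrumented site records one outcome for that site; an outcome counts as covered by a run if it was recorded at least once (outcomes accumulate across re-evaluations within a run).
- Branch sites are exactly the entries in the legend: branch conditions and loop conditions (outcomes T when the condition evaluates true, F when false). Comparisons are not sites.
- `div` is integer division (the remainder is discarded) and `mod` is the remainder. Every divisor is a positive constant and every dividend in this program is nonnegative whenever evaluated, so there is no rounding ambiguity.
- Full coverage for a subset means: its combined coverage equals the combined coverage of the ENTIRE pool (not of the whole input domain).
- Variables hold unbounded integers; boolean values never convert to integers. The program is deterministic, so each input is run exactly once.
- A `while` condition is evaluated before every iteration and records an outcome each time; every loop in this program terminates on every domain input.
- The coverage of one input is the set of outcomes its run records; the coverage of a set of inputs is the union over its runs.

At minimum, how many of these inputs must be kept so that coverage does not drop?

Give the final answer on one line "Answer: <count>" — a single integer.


#1 (h=5, k=4, t=0) -> B1->F, B2->T, B3->T, B5->T, B5->T, B5->T, B5->T, B5->T, B5->F; covered: B1=F, B2=T, B3=T, B5=T, B5=F
#2 (h=3, k=4, t=1) -> B1->F, B2->T, B3->T, B5->T, B5->T, B5->T, B5->T, B5->T, B5->F; covered: B1=F, B2=T, B3=T, B5=T, B5=F
#3 (h=4, k=9, t=1) -> B1->T, B2->F, B4->F, B5->T, B5->T, B5->T, B5->T, B5->T, B5->T, B5->F; covered: B1=T, B2=F, B4=F, B5=T, B5=F
#4 (h=7, k=5, t=-1) -> B1->F, B2->T, B3->F, B5->T, B5->T, B5->T, B5->T, B5->T, B5->F; covered: B1=F, B2=T, B3=F, B5=T, B5=F
union over all inputs: B1=T, B1=F, B2=T, B2=F, B3=T, B3=F, B4=F, B5=T, B5=F (9 outcomes)
every size-1 subset falls short of the 9 outcomes (best: 5/9)
every size-2 subset falls short of the 9 outcomes (best: 8/9)
size 3: inputs {1, 3, 4} cover all 9 outcomes, and no lexicographically smaller subset of this size does
Answer: 3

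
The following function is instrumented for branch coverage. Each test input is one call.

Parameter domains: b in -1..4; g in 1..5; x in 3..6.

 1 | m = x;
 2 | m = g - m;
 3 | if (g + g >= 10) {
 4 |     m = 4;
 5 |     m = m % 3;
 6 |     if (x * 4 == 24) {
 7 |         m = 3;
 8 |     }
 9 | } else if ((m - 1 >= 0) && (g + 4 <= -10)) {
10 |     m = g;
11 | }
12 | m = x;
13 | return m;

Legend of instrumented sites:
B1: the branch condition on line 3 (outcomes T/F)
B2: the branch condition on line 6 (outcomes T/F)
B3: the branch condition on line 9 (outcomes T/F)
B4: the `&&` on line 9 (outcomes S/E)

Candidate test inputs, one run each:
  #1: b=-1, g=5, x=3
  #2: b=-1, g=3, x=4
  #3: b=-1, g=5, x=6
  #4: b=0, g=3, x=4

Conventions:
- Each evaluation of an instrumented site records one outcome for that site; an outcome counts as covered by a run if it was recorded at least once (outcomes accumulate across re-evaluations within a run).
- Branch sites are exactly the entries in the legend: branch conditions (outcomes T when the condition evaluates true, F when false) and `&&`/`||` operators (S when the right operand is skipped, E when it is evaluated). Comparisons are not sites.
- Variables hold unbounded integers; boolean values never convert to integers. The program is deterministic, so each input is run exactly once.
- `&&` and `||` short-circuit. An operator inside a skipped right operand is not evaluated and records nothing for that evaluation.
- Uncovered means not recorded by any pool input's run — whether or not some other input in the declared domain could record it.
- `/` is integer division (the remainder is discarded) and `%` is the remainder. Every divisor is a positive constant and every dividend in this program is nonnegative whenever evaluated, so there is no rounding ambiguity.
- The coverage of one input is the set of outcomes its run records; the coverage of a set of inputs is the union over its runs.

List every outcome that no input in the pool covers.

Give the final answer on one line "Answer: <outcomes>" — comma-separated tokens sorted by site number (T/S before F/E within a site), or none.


run #1 (b=-1, g=5, x=3) runs B1->T, B2->F; records B1=T, B2=F
run #2 (b=-1, g=3, x=4) runs B1->F, B4->S, B3->F; records B1=F, B3=F, B4=S
run #3 (b=-1, g=5, x=6) runs B1->T, B2->T; records B1=T, B2=T
run #4 (b=0, g=3, x=4) runs B1->F, B4->S, B3->F; records B1=F, B3=F, B4=S
union over the pool: B1=T, B1=F, B2=T, B2=F, B3=F, B4=S
uncovered (2 of 8): B3=T, B4=E
Answer: B3=T, B4=E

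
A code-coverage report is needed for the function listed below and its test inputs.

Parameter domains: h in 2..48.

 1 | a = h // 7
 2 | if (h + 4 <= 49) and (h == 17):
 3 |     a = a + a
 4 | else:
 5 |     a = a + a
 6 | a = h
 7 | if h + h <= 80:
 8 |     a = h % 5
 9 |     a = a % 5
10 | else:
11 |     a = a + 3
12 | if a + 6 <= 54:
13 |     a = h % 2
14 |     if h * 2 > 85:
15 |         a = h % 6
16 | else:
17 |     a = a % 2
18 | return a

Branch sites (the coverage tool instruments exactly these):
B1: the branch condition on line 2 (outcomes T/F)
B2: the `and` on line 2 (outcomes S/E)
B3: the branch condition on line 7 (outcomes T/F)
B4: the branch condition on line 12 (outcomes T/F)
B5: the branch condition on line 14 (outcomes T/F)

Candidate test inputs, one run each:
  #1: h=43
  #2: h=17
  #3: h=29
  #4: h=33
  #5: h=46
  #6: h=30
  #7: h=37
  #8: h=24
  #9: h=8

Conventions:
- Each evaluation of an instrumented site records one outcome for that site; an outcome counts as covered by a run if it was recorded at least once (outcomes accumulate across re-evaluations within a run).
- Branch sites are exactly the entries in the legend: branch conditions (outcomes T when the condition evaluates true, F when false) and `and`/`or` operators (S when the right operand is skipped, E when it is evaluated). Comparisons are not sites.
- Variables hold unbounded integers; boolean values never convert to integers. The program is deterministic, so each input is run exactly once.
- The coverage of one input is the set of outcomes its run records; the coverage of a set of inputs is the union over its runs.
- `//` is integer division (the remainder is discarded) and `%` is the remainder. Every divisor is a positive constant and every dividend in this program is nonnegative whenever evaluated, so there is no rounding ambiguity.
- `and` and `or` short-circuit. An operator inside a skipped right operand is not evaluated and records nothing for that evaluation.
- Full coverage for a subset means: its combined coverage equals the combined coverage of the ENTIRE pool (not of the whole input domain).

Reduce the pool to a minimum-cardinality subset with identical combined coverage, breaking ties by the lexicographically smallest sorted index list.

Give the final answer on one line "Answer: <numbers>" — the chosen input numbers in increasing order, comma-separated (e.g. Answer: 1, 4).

input #1, h=43: events B2->E, B1->F, B3->F, B4->T, B5->T; outcomes B1=F, B2=E, B3=F, B4=T, B5=T
input #2, h=17: events B2->E, B1->T, B3->T, B4->T, B5->F; outcomes B1=T, B2=E, B3=T, B4=T, B5=F
input #3, h=29: events B2->E, B1->F, B3->T, B4->T, B5->F; outcomes B1=F, B2=E, B3=T, B4=T, B5=F
input #4, h=33: events B2->E, B1->F, B3->T, B4->T, B5->F; outcomes B1=F, B2=E, B3=T, B4=T, B5=F
input #5, h=46: events B2->S, B1->F, B3->F, B4->F; outcomes B1=F, B2=S, B3=F, B4=F
input #6, h=30: events B2->E, B1->F, B3->T, B4->T, B5->F; outcomes B1=F, B2=E, B3=T, B4=T, B5=F
input #7, h=37: events B2->E, B1->F, B3->T, B4->T, B5->F; outcomes B1=F, B2=E, B3=T, B4=T, B5=F
input #8, h=24: events B2->E, B1->F, B3->T, B4->T, B5->F; outcomes B1=F, B2=E, B3=T, B4=T, B5=F
input #9, h=8: events B2->E, B1->F, B3->T, B4->T, B5->F; outcomes B1=F, B2=E, B3=T, B4=T, B5=F
the full pool covers 10 outcomes: B1=T, B1=F, B2=S, B2=E, B3=T, B3=F, B4=T, B4=F, B5=T, B5=F
checked all size-1 subsets: none covers 10 outcomes (max 5/10)
checked all size-2 subsets: none covers 10 outcomes (max 9/10)
size 3: inputs {1, 2, 5} cover all 10 outcomes, and no lexicographically smaller subset of this size does

Answer: 1, 2, 5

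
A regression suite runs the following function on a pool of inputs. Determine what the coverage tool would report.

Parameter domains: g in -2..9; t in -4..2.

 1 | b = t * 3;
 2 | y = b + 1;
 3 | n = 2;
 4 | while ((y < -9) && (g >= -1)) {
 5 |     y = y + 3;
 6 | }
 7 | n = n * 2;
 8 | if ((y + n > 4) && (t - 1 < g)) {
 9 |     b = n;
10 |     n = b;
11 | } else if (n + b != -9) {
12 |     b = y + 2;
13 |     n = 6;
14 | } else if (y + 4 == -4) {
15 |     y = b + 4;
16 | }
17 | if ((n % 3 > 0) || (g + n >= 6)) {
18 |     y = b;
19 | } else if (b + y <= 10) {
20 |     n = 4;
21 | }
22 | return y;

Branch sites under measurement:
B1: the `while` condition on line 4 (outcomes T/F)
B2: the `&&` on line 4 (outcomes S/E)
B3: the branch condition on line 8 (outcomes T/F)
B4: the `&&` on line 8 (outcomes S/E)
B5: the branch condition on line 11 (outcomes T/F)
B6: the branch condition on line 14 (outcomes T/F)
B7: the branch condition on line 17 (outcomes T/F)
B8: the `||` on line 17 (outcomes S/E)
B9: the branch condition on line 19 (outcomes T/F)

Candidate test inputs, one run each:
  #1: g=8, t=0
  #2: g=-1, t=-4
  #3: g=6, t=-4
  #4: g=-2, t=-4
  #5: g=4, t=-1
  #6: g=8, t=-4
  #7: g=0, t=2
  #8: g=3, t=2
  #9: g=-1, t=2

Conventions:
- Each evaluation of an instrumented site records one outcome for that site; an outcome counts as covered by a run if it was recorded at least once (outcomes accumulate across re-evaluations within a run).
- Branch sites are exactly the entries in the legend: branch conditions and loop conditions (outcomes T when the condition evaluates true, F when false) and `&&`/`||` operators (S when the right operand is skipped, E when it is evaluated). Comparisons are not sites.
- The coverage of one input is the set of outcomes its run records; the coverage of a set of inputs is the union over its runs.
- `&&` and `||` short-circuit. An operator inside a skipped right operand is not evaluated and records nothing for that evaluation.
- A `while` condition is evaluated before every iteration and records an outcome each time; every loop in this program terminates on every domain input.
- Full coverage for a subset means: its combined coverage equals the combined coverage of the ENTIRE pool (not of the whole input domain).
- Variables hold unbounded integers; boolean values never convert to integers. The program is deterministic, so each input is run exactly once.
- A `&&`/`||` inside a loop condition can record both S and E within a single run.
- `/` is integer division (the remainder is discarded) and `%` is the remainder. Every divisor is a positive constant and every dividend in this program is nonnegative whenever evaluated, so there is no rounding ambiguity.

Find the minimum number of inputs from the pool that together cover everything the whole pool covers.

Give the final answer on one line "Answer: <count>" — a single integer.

#1 (g=8, t=0) -> covered: B1=F, B2=S, B3=T, B4=E, B7=T, B8=S
#2 (g=-1, t=-4) -> covered: B1=T, B1=F, B2=S, B2=E, B3=F, B4=S, B5=T, B7=F, B8=E, B9=T
#3 (g=6, t=-4) -> covered: B1=T, B1=F, B2=S, B2=E, B3=F, B4=S, B5=T, B7=T, B8=E
#4 (g=-2, t=-4) -> covered: B1=F, B2=E, B3=F, B4=S, B5=T, B7=F, B8=E, B9=T
#5 (g=4, t=-1) -> covered: B1=F, B2=S, B3=F, B4=S, B5=T, B7=T, B8=E
#6 (g=8, t=-4) -> covered: B1=T, B1=F, B2=S, B2=E, B3=F, B4=S, B5=T, B7=T, B8=E
#7 (g=0, t=2) -> covered: B1=F, B2=S, B3=F, B4=E, B5=T, B7=T, B8=E
#8 (g=3, t=2) -> covered: B1=F, B2=S, B3=T, B4=E, B7=T, B8=S
#9 (g=-1, t=2) -> covered: B1=F, B2=S, B3=F, B4=E, B5=T, B7=F, B8=E, B9=F
pool-wide coverage (15 outcomes): B1=T, B1=F, B2=S, B2=E, B3=T, B3=F, B4=S, B4=E, B5=T, B7=T, B7=F, B8=S, B8=E, B9=T, B9=F
every size-1 subset falls short of the 15 outcomes (best: 10/15)
every size-2 subset falls short of the 15 outcomes (best: 14/15)
size 3: inputs {1, 2, 9} cover all 15 outcomes, and no lexicographically smaller subset of this size does

Answer: 3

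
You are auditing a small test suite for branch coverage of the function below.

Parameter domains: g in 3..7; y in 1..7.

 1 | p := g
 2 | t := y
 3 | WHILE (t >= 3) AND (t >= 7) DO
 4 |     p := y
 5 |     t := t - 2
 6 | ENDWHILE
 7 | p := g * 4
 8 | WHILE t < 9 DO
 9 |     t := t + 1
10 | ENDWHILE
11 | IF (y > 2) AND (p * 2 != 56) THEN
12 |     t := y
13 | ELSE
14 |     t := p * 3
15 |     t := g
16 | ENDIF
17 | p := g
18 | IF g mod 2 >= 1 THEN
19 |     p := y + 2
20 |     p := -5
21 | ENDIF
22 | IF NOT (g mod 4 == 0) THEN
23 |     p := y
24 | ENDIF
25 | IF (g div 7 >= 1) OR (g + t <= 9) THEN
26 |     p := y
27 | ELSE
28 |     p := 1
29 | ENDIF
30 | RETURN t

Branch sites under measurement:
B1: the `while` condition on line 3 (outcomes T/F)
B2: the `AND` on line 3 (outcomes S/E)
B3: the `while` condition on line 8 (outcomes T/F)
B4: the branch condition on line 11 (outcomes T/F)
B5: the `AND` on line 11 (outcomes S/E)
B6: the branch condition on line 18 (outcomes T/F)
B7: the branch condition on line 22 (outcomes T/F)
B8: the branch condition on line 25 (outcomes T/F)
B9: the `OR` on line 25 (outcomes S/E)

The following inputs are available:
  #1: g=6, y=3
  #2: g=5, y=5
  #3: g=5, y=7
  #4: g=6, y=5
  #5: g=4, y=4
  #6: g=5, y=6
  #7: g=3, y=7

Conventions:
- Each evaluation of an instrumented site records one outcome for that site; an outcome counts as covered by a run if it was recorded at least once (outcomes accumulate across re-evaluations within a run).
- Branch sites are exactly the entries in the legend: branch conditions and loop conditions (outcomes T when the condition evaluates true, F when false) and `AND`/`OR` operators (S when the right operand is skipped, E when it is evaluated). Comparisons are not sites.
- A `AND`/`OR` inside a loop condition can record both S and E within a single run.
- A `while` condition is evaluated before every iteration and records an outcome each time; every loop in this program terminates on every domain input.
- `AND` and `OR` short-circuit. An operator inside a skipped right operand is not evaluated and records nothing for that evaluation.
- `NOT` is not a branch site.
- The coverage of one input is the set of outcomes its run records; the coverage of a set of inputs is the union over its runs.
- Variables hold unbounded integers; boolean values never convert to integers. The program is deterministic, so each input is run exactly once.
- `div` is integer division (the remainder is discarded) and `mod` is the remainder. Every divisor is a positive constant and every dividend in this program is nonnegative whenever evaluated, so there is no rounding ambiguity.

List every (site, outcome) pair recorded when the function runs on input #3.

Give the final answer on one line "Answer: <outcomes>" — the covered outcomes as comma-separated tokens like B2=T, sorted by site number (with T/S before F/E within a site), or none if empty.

Event log for input #3 (g=5, y=7):
  B2->E, B1->T, B2->E, B1->F, B3->T, B3->T, B3->T, B3->T, B3->F, B5->E
  B4->T, B6->T, B7->T, B9->E, B8->F
as a set, this run covers: B1=T, B1=F, B2=E, B3=T, B3=F, B4=T, B5=E, B6=T, B7=T, B8=F, B9=E

Answer: B1=T, B1=F, B2=E, B3=T, B3=F, B4=T, B5=E, B6=T, B7=T, B8=F, B9=E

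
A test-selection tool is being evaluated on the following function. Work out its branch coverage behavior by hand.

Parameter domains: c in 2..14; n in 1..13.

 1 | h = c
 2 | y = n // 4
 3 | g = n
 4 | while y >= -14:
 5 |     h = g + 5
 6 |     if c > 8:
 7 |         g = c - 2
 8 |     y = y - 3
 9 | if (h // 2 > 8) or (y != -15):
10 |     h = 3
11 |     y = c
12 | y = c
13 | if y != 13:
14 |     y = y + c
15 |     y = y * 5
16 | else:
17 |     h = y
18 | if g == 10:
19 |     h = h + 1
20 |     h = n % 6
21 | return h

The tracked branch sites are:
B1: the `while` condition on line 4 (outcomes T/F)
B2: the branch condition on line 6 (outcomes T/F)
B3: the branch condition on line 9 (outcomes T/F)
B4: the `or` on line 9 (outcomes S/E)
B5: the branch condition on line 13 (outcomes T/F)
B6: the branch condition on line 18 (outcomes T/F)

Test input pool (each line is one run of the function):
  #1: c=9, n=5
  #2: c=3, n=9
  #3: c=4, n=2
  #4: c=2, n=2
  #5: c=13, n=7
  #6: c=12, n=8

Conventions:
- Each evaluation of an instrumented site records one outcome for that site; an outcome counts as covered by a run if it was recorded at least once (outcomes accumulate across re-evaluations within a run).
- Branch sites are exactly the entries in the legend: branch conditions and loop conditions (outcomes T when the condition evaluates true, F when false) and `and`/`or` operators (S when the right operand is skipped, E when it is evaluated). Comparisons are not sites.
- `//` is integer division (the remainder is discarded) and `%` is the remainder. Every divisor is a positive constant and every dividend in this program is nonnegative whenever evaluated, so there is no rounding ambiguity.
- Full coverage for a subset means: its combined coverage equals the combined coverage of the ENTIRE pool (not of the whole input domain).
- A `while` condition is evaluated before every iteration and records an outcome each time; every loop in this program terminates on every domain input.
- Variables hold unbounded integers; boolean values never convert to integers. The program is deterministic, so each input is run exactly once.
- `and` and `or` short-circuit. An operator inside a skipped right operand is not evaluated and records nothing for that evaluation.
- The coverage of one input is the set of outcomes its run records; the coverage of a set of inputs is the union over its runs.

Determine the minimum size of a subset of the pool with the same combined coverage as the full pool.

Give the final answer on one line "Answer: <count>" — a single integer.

#1 (c=9, n=5) -> B1->T, B2->T, B1->T, B2->T, B1->T, B2->T, B1->T, B2->T, B1->T, B2->T, B1->T, B2->T, B1->F, B4->E, ...; covered: B1=T, B1=F, B2=T, B3=T, B4=E, B5=T, B6=F
#2 (c=3, n=9) -> B1->T, B2->F, B1->T, B2->F, B1->T, B2->F, B1->T, B2->F, B1->T, B2->F, B1->T, B2->F, B1->F, B4->E, ...; covered: B1=T, B1=F, B2=F, B3=T, B4=E, B5=T, B6=F
#3 (c=4, n=2) -> B1->T, B2->F, B1->T, B2->F, B1->T, B2->F, B1->T, B2->F, B1->T, B2->F, B1->F, B4->E, B3->F, B5->T, ...; covered: B1=T, B1=F, B2=F, B3=F, B4=E, B5=T, B6=F
#4 (c=2, n=2) -> B1->T, B2->F, B1->T, B2->F, B1->T, B2->F, B1->T, B2->F, B1->T, B2->F, B1->F, B4->E, B3->F, B5->T, ...; covered: B1=T, B1=F, B2=F, B3=F, B4=E, B5=T, B6=F
#5 (c=13, n=7) -> B1->T, B2->T, B1->T, B2->T, B1->T, B2->T, B1->T, B2->T, B1->T, B2->T, B1->T, B2->T, B1->F, B4->E, ...; covered: B1=T, B1=F, B2=T, B3=T, B4=E, B5=F, B6=F
#6 (c=12, n=8) -> B1->T, B2->T, B1->T, B2->T, B1->T, B2->T, B1->T, B2->T, B1->T, B2->T, B1->T, B2->T, B1->F, B4->E, ...; covered: B1=T, B1=F, B2=T, B3=T, B4=E, B5=T, B6=T
together the pool reaches 11 outcomes: B1=T, B1=F, B2=T, B2=F, B3=T, B3=F, B4=E, B5=T, B5=F, B6=T, B6=F
every size-1 subset falls short of the 11 outcomes (best: 7/11)
every size-2 subset falls short of the 11 outcomes (best: 10/11)
at size 3, {3, 5, 6} reaches all 11 outcomes; every lexicographically earlier size-3 subset fails

Answer: 3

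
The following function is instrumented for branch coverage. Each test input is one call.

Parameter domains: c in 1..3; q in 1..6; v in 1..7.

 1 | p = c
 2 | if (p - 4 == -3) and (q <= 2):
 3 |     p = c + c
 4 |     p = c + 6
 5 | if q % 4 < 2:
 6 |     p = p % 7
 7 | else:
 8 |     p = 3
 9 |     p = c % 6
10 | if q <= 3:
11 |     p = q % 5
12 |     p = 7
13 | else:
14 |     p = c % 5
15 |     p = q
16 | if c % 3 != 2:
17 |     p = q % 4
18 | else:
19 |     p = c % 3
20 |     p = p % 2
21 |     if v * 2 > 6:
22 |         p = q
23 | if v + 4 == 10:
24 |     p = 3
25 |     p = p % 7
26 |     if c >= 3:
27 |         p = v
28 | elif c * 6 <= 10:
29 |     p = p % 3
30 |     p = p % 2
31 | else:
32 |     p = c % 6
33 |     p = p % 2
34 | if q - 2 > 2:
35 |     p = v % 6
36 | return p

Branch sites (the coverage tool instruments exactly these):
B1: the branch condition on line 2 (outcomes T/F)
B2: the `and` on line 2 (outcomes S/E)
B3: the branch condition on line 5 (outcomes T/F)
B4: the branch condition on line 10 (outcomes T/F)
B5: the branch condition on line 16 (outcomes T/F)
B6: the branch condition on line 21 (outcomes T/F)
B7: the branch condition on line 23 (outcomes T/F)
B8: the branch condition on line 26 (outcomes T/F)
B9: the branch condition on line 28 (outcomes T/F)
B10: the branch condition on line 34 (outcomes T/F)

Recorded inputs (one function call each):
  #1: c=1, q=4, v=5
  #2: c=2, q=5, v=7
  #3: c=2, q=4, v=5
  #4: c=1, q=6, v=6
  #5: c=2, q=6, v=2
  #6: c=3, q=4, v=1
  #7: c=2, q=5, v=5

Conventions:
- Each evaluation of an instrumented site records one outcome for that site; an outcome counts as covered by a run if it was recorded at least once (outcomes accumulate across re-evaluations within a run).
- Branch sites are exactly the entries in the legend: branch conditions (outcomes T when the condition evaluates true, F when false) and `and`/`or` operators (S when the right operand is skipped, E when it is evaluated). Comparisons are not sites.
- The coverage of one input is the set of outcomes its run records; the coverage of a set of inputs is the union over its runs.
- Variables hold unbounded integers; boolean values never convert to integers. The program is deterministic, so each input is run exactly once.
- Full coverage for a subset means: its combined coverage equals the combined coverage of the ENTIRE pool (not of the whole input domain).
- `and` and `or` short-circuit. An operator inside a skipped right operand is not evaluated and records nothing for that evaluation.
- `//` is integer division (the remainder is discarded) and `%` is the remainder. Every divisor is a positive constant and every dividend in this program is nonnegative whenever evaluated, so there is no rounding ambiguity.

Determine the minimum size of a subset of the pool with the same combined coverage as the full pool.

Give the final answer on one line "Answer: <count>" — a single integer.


run #1 (c=1, q=4, v=5) runs B2->E, B1->F, B3->T, B4->F, B5->T, B7->F, B9->T, B10->F; records B1=F, B2=E, B3=T, B4=F, B5=T, B7=F, B9=T, B10=F
run #2 (c=2, q=5, v=7) runs B2->S, B1->F, B3->T, B4->F, B5->F, B6->T, B7->F, B9->F, B10->T; records B1=F, B2=S, B3=T, B4=F, B5=F, B6=T, B7=F, B9=F, B10=T
run #3 (c=2, q=4, v=5) runs B2->S, B1->F, B3->T, B4->F, B5->F, B6->T, B7->F, B9->F, B10->F; records B1=F, B2=S, B3=T, B4=F, B5=F, B6=T, B7=F, B9=F, B10=F
run #4 (c=1, q=6, v=6) runs B2->E, B1->F, B3->F, B4->F, B5->T, B7->T, B8->F, B10->T; records B1=F, B2=E, B3=F, B4=F, B5=T, B7=T, B8=F, B10=T
run #5 (c=2, q=6, v=2) runs B2->S, B1->F, B3->F, B4->F, B5->F, B6->F, B7->F, B9->F, B10->T; records B1=F, B2=S, B3=F, B4=F, B5=F, B6=F, B7=F, B9=F, B10=T
run #6 (c=3, q=4, v=1) runs B2->S, B1->F, B3->T, B4->F, B5->T, B7->F, B9->F, B10->F; records B1=F, B2=S, B3=T, B4=F, B5=T, B7=F, B9=F, B10=F
run #7 (c=2, q=5, v=5) runs B2->S, B1->F, B3->T, B4->F, B5->F, B6->T, B7->F, B9->F, B10->T; records B1=F, B2=S, B3=T, B4=F, B5=F, B6=T, B7=F, B9=F, B10=T
pool-wide coverage (17 outcomes): B1=F, B2=S, B2=E, B3=T, B3=F, B4=F, B5=T, B5=F, B6=T, B6=F, B7=T, B7=F, B8=F, B9=T, B9=F, B10=T, B10=F
checked all size-1 subsets: none covers 17 outcomes (max 9/17)
checked all size-2 subsets: none covers 17 outcomes (max 15/17)
checked all size-3 subsets: none covers 17 outcomes (max 16/17)
the canonical winner is {1, 2, 4, 5}: size 4, full 17-outcome coverage, earliest index list among size-4 covers
Answer: 4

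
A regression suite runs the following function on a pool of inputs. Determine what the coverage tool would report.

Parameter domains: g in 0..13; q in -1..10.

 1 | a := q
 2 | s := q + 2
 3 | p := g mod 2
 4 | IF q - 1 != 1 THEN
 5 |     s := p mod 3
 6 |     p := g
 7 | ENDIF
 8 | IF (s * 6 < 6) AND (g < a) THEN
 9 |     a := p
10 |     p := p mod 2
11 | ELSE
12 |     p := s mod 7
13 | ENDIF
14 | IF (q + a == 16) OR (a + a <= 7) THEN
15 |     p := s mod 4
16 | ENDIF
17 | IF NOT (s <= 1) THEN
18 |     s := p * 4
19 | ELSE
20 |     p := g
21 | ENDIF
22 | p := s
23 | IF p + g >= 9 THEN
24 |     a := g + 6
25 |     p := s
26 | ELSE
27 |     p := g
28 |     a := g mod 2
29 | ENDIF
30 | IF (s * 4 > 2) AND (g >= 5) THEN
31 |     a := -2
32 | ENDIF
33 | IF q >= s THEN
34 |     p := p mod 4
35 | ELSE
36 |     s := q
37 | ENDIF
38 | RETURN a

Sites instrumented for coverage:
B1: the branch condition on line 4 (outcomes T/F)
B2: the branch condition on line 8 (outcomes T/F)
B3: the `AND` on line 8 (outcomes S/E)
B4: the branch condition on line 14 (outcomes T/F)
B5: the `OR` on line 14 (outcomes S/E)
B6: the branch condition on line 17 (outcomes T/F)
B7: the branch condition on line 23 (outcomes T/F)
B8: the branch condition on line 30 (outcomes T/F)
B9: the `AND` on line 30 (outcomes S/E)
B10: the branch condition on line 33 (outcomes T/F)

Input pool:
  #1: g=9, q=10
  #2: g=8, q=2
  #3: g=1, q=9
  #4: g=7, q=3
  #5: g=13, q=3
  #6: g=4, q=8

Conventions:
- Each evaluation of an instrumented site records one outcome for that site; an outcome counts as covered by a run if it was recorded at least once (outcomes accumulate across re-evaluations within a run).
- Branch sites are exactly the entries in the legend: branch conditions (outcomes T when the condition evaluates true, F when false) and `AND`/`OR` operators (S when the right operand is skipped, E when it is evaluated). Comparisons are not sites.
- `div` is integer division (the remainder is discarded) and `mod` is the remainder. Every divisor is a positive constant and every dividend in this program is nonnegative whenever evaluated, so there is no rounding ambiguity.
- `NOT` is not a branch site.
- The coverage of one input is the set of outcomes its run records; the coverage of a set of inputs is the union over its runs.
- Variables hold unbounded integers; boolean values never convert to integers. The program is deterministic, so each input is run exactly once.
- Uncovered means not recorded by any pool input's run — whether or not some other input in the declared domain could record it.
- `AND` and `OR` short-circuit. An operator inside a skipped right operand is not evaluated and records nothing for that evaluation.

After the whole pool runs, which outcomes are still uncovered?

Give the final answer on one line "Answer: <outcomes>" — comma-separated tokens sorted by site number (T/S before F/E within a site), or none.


input #1 (g=9, q=10): events B1->T, B3->S, B2->F, B5->E, B4->F, B6->F, B7->T, B9->E, B8->T, B10->T; covers B1=T, B2=F, B3=S, B4=F, B5=E, B6=F, B7=T, B8=T, B9=E, B10=T
input #2 (g=8, q=2): events B1->F, B3->S, B2->F, B5->E, B4->T, B6->T, B7->F, B9->S, B8->F, B10->T; covers B1=F, B2=F, B3=S, B4=T, B5=E, B6=T, B7=F, B8=F, B9=S, B10=T
input #3 (g=1, q=9): events B1->T, B3->S, B2->F, B5->E, B4->F, B6->F, B7->F, B9->E, B8->F, B10->T; covers B1=T, B2=F, B3=S, B4=F, B5=E, B6=F, B7=F, B8=F, B9=E, B10=T
input #4 (g=7, q=3): events B1->T, B3->S, B2->F, B5->E, B4->T, B6->F, B7->F, B9->E, B8->T, B10->T; covers B1=T, B2=F, B3=S, B4=T, B5=E, B6=F, B7=F, B8=T, B9=E, B10=T
input #5 (g=13, q=3): events B1->T, B3->S, B2->F, B5->E, B4->T, B6->F, B7->T, B9->E, B8->T, B10->T; covers B1=T, B2=F, B3=S, B4=T, B5=E, B6=F, B7=T, B8=T, B9=E, B10=T
input #6 (g=4, q=8): events B1->T, B3->E, B2->T, B5->E, B4->F, B6->F, B7->F, B9->S, B8->F, B10->T; covers B1=T, B2=T, B3=E, B4=F, B5=E, B6=F, B7=F, B8=F, B9=S, B10=T
union over the pool: B1=T, B1=F, B2=T, B2=F, B3=S, B3=E, B4=T, B4=F, B5=E, B6=T, B6=F, B7=T, B7=F, B8=T, B8=F, B9=S, B9=E, B10=T
uncovered (2 of 20): B5=S, B10=F
Answer: B5=S, B10=F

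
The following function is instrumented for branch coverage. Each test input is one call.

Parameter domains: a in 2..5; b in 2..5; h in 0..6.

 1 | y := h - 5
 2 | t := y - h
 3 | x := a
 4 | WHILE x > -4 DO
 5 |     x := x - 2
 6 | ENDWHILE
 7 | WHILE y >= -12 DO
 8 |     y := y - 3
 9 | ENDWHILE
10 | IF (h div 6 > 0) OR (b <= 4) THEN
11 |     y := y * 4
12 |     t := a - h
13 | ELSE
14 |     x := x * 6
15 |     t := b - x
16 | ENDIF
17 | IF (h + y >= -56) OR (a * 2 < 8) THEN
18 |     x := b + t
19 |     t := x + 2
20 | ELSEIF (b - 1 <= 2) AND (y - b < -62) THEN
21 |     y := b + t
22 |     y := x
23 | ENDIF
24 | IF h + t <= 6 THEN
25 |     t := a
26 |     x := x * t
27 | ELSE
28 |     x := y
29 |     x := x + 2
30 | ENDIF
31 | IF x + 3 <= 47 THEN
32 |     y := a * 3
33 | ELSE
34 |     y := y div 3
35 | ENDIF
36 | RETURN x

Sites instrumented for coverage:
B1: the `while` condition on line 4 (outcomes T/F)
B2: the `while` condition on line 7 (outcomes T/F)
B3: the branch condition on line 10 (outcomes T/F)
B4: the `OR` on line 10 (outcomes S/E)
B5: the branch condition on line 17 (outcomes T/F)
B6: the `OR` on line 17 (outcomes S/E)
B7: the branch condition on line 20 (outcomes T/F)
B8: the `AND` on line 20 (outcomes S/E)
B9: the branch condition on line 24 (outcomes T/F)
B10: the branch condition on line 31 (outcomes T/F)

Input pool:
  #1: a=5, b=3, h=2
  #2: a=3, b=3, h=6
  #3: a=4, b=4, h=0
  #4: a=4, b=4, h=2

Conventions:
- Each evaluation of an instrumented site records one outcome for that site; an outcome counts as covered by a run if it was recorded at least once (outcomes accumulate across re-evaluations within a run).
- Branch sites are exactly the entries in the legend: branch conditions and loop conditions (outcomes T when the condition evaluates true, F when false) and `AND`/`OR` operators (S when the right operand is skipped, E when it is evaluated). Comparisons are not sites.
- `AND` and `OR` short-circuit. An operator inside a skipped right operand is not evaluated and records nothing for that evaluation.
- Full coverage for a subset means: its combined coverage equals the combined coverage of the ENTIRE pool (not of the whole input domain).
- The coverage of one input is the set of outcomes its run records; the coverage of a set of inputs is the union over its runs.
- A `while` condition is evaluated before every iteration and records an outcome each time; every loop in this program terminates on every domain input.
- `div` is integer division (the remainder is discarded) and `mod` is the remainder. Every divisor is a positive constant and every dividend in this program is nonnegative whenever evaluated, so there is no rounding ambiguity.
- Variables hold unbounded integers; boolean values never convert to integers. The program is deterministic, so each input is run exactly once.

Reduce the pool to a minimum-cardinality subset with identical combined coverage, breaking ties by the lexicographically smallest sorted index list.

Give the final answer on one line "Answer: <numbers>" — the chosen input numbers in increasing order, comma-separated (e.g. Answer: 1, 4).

#1 (a=5, b=3, h=2) -> B1->T, B1->T, B1->T, B1->T, B1->T, B1->F, B2->T, B2->T, B2->T, B2->T, B2->F, B4->E, B3->T, B6->E, ...; covered: B1=T, B1=F, B2=T, B2=F, B3=T, B4=E, B5=F, B6=E, B7=T, B8=E, B9=T, B10=T
#2 (a=3, b=3, h=6) -> B1->T, B1->T, B1->T, B1->T, B1->F, B2->T, B2->T, B2->T, B2->T, B2->T, B2->F, B4->S, B3->T, B6->S, ...; covered: B1=T, B1=F, B2=T, B2=F, B3=T, B4=S, B5=T, B6=S, B9=F, B10=T
#3 (a=4, b=4, h=0) -> B1->T, B1->T, B1->T, B1->T, B1->F, B2->T, B2->T, B2->T, B2->F, B4->E, B3->T, B6->S, B5->T, B9->F, ...; covered: B1=T, B1=F, B2=T, B2=F, B3=T, B4=E, B5=T, B6=S, B9=F, B10=T
#4 (a=4, b=4, h=2) -> B1->T, B1->T, B1->T, B1->T, B1->F, B2->T, B2->T, B2->T, B2->T, B2->F, B4->E, B3->T, B6->E, B5->F, ...; covered: B1=T, B1=F, B2=T, B2=F, B3=T, B4=E, B5=F, B6=E, B7=F, B8=S, B9=T, B10=T
pool-wide coverage (18 outcomes): B1=T, B1=F, B2=T, B2=F, B3=T, B4=S, B4=E, B5=T, B5=F, B6=S, B6=E, B7=T, B7=F, B8=S, B8=E, B9=T, B9=F, B10=T
size 1 is not enough: best union over all size-1 subsets is 12/18
size 2 is not enough: best union over all size-2 subsets is 16/18
size 3: inputs {1, 2, 4} cover all 18 outcomes, and no lexicographically smaller subset of this size does

Answer: 1, 2, 4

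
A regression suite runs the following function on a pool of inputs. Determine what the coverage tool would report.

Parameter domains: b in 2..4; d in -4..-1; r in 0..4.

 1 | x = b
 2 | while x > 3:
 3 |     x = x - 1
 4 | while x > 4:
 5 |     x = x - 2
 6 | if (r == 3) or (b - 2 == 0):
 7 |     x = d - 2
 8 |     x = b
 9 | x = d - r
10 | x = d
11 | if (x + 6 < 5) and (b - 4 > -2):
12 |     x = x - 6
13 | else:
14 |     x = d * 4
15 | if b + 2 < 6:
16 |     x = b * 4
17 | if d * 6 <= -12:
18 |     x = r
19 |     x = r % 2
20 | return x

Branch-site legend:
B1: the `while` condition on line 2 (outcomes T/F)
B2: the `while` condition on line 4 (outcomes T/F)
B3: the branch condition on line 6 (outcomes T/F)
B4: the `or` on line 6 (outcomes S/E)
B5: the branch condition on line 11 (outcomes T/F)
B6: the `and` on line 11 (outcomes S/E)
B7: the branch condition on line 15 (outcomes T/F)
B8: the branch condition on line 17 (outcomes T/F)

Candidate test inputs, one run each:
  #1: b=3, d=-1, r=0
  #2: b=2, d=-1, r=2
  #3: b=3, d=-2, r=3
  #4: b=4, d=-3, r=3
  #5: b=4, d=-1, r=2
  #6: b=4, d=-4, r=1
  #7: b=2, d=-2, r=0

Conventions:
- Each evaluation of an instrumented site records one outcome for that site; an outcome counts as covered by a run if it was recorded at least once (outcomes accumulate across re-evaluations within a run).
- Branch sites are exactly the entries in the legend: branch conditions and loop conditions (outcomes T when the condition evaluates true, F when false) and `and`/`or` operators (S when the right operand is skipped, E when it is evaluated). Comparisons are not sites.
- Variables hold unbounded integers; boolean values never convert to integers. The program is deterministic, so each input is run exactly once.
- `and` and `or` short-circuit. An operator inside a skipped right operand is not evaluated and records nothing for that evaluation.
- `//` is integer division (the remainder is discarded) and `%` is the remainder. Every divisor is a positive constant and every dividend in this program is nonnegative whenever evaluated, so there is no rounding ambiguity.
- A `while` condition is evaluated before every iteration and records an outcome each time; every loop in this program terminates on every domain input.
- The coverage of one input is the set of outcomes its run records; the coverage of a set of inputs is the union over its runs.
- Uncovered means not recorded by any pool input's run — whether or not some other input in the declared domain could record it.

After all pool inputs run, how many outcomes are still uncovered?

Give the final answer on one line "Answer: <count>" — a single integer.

#1 (b=3, d=-1, r=0) -> B1->F, B2->F, B4->E, B3->F, B6->S, B5->F, B7->T, B8->F; covered: B1=F, B2=F, B3=F, B4=E, B5=F, B6=S, B7=T, B8=F
#2 (b=2, d=-1, r=2) -> B1->F, B2->F, B4->E, B3->T, B6->S, B5->F, B7->T, B8->F; covered: B1=F, B2=F, B3=T, B4=E, B5=F, B6=S, B7=T, B8=F
#3 (b=3, d=-2, r=3) -> B1->F, B2->F, B4->S, B3->T, B6->E, B5->T, B7->T, B8->T; covered: B1=F, B2=F, B3=T, B4=S, B5=T, B6=E, B7=T, B8=T
#4 (b=4, d=-3, r=3) -> B1->T, B1->F, B2->F, B4->S, B3->T, B6->E, B5->T, B7->F, B8->T; covered: B1=T, B1=F, B2=F, B3=T, B4=S, B5=T, B6=E, B7=F, B8=T
#5 (b=4, d=-1, r=2) -> B1->T, B1->F, B2->F, B4->E, B3->F, B6->S, B5->F, B7->F, B8->F; covered: B1=T, B1=F, B2=F, B3=F, B4=E, B5=F, B6=S, B7=F, B8=F
#6 (b=4, d=-4, r=1) -> B1->T, B1->F, B2->F, B4->E, B3->F, B6->E, B5->T, B7->F, B8->T; covered: B1=T, B1=F, B2=F, B3=F, B4=E, B5=T, B6=E, B7=F, B8=T
#7 (b=2, d=-2, r=0) -> B1->F, B2->F, B4->E, B3->T, B6->E, B5->F, B7->T, B8->T; covered: B1=F, B2=F, B3=T, B4=E, B5=F, B6=E, B7=T, B8=T
union over the pool: B1=T, B1=F, B2=F, B3=T, B3=F, B4=S, B4=E, B5=T, B5=F, B6=S, B6=E, B7=T, B7=F, B8=T, B8=F
uncovered (1 of 16): B2=T

Answer: 1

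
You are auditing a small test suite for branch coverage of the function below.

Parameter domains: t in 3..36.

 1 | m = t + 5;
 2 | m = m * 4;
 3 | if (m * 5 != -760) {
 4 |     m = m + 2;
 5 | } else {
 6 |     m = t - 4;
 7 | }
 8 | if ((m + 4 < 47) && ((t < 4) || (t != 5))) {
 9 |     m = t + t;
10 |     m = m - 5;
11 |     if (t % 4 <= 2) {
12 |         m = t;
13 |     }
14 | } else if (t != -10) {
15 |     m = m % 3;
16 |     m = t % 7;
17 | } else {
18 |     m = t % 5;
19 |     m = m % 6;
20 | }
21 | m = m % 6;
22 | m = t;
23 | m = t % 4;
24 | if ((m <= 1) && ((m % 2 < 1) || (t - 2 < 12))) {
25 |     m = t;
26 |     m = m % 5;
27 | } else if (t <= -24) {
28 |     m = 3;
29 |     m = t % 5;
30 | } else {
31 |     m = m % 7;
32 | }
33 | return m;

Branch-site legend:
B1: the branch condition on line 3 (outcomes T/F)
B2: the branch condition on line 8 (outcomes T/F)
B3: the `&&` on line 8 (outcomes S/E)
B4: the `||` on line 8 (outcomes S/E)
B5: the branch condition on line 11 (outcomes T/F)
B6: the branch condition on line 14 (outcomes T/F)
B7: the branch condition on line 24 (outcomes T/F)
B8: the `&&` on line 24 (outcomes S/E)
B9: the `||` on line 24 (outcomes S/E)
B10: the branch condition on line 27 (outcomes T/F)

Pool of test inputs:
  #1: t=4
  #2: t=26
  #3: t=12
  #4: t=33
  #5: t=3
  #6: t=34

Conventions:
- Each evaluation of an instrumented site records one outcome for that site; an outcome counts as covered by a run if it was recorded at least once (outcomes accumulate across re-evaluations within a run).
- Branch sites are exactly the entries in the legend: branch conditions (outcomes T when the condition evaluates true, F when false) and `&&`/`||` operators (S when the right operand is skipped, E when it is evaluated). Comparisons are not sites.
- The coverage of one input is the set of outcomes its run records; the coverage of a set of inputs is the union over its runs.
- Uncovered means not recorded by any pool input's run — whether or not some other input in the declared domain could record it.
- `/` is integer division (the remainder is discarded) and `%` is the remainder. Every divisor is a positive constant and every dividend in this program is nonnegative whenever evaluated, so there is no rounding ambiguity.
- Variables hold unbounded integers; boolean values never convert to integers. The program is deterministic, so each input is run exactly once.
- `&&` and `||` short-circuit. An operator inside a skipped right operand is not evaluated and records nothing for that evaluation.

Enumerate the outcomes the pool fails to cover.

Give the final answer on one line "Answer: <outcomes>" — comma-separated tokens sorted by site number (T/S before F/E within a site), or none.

input #1, t=4: events B1->T, B3->E, B4->E, B2->T, B5->T, B8->E, B9->S, B7->T; outcomes B1=T, B2=T, B3=E, B4=E, B5=T, B7=T, B8=E, B9=S
input #2, t=26: events B1->T, B3->S, B2->F, B6->T, B8->S, B7->F, B10->F; outcomes B1=T, B2=F, B3=S, B6=T, B7=F, B8=S, B10=F
input #3, t=12: events B1->T, B3->S, B2->F, B6->T, B8->E, B9->S, B7->T; outcomes B1=T, B2=F, B3=S, B6=T, B7=T, B8=E, B9=S
input #4, t=33: events B1->T, B3->S, B2->F, B6->T, B8->E, B9->E, B7->F, B10->F; outcomes B1=T, B2=F, B3=S, B6=T, B7=F, B8=E, B9=E, B10=F
input #5, t=3: events B1->T, B3->E, B4->S, B2->T, B5->F, B8->S, B7->F, B10->F; outcomes B1=T, B2=T, B3=E, B4=S, B5=F, B7=F, B8=S, B10=F
input #6, t=34: events B1->T, B3->S, B2->F, B6->T, B8->S, B7->F, B10->F; outcomes B1=T, B2=F, B3=S, B6=T, B7=F, B8=S, B10=F
union over the pool: B1=T, B2=T, B2=F, B3=S, B3=E, B4=S, B4=E, B5=T, B5=F, B6=T, B7=T, B7=F, B8=S, B8=E, B9=S, B9=E, B10=F
uncovered (3 of 20): B1=F, B6=F, B10=T

Answer: B1=F, B6=F, B10=T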